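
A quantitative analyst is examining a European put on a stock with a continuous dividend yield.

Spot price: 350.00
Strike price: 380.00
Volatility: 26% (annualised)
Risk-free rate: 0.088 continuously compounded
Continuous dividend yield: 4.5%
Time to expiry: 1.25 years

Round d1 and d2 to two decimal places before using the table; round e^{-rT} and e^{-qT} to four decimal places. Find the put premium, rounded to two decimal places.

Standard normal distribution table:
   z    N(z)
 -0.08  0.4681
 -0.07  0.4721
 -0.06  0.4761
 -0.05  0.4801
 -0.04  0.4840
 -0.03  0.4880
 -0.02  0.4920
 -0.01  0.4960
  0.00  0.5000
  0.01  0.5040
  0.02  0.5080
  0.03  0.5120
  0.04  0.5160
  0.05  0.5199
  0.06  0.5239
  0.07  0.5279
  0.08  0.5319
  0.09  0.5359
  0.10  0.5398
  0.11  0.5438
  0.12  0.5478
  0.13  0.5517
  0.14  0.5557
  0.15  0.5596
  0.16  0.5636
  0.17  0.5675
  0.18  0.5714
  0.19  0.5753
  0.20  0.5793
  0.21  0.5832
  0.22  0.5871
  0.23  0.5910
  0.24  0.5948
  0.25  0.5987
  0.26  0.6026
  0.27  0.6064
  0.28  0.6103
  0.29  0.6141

43.63

σ√T = 0.26 × 1.1180 = 0.2907
ln(S/K) + (r − q + σ²/2)T = ln(350/380) + (0.088 − 0.045 + 0.26²/2)·1.25 = -0.0822 + 0.0960 = 0.0138
d₁ = 0.0138 / 0.2907 = 0.0473 ⇒ 0.05
d₂ = d₁ − σ√T = 0.0473 − 0.2907 = -0.2433 ⇒ -0.24
e^(−qT) = e^(−0.045·1.25) = 0.9453;  e^(−rT) = e^(−0.088·1.25) = 0.8958
N(−d₂) = N(0.24) = 0.5948;  N(−d₁) = N(-0.05) = 0.4801
P = 380·0.8958·0.5948 − 350·0.9453·0.4801 = 202.4723 − 158.8435 = 43.6288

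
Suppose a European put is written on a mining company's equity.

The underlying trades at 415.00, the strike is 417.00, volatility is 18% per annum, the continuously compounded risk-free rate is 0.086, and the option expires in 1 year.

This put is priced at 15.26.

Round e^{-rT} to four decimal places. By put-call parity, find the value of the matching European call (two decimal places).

47.62

exp(−rT) = exp(−0.086·1) = 0.9176
Put-call parity: C − P = S − K·e^(−rT) = 415 − 417·0.9176 = 415 − 382.6392 = 32.3608
C = P + (C − P) = 15.26 + (32.3608) = 47.6208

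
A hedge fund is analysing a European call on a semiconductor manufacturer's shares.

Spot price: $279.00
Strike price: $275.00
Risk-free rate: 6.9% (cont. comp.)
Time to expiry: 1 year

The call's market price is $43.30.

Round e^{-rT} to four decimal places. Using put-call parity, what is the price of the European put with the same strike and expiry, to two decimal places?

exp(−rT) = exp(−0.069·1) = 0.9333
Put-call parity: C − P = S − K·e^(−rT) = 279 − 275·0.9333 = 279 − 256.6575 = 22.3425
P = C − (C − P) = 43.30 − (22.3425) = 20.9575

$20.96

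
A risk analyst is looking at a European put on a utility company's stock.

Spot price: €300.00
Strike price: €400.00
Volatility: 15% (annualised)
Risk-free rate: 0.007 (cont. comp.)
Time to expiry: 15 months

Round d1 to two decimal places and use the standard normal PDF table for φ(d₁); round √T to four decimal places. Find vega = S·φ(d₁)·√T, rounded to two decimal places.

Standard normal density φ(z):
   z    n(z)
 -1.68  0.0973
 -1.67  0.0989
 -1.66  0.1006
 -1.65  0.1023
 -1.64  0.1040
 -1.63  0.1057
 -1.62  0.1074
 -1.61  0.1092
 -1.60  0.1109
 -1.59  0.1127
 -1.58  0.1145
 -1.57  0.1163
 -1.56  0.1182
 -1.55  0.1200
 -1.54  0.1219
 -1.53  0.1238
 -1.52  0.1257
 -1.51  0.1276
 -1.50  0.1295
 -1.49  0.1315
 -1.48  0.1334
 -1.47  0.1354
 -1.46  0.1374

σ√T = 0.15 × 1.1180 = 0.1677
d₁ = [ln(300/400) + (0.007 + 0.15²/2)·1.25] / 0.1677 = [-0.2877 + 0.0228] / 0.1677 = -1.5794 which rounds to -1.58
√T = √1.25 = 1.1180
φ(d₁) = φ(-1.58) = 0.1145
vega = S·φ(d₁)·√T = 300·0.1145·1.1180 = 38.4033

38.40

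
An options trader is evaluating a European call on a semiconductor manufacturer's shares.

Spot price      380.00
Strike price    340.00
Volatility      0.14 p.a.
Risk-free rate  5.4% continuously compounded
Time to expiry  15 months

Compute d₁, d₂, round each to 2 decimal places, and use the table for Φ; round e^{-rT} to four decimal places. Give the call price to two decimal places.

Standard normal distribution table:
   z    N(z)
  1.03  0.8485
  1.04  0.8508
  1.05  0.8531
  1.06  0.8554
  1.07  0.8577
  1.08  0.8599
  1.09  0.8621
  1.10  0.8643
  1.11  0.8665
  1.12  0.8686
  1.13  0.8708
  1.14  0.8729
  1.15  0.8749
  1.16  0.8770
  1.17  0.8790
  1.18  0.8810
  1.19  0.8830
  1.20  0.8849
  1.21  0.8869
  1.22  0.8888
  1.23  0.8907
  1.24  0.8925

65.90

σ√T = 0.14 × 1.1180 = 0.1565
d₁ = [ln(380/340) + (0.054 + ½·0.14²)·1.25] / (σ√T) = (0.1112 + 0.0797) / 0.1565 = 1.2201 ≈ 1.22
d₂ = 1.2201 − 0.1565 = 1.0636 ≈ 1.06
exp(−rT) = exp(−0.054·1.25) = 0.9347
C = 380·N(1.22) − 340·0.9347·N(1.06) = 380·0.8888 − 340·0.9347·0.8554 = 337.7440 − 271.8444 = 65.8996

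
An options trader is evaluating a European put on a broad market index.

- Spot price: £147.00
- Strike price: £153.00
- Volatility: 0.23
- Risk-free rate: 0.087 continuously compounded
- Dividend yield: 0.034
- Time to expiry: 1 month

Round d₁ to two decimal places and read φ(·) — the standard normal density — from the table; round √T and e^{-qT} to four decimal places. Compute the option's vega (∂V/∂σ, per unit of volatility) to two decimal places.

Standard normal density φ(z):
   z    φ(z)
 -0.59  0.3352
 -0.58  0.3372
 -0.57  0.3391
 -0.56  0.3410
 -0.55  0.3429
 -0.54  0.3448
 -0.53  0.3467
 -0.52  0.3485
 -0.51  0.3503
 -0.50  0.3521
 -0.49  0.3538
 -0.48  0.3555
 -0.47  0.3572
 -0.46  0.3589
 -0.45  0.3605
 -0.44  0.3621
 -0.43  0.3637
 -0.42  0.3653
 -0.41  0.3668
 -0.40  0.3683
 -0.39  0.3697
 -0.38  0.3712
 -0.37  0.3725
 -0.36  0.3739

σ√T = 0.23 × 0.2887 = 0.0664
d₁ = [ln(147/153) + (0.087 − 0.034 + ½·0.23²)·0.08333] / (σ√T) = (-0.0400 + 0.0066) / 0.0664 = -0.5028 ⇒ -0.50
√T = √0.08333 = 0.2887
φ(d₁) = φ(-0.50) = 0.3521
e^(−qT) = e^(−0.034·0.08333) = 0.9972
vega = S·e^(−qT)·φ(d₁)·√T = 147·0.9972·0.3521·0.2887 = 14.9009

14.90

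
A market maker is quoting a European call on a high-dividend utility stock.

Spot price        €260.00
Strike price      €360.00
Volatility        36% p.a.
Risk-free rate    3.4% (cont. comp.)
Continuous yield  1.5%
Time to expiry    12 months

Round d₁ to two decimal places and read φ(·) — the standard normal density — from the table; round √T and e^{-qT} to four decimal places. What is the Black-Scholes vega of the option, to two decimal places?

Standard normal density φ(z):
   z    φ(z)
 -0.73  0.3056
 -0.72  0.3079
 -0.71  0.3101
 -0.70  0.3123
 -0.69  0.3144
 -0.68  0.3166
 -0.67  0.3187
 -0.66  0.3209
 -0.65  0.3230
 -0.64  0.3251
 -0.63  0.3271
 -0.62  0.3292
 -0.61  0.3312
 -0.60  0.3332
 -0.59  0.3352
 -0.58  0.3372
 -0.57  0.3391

81.63

σ√T = 0.36·√1 = 0.3600
d₁ = [ln(260/360) + (0.034 − 0.015 + 0.36²/2)·1] / 0.3600 = [-0.3254 + 0.0838] / 0.3600 = -0.6712 → -0.67
√T = √1 = 1.0000
φ(d₁) = φ(-0.67) = 0.3187
e^(−qT) = e^(−0.015·1) = 0.9851
vega = S·e^(−qT)·φ(d₁)·√T = 260·0.9851·0.3187·1.0000 = 81.6274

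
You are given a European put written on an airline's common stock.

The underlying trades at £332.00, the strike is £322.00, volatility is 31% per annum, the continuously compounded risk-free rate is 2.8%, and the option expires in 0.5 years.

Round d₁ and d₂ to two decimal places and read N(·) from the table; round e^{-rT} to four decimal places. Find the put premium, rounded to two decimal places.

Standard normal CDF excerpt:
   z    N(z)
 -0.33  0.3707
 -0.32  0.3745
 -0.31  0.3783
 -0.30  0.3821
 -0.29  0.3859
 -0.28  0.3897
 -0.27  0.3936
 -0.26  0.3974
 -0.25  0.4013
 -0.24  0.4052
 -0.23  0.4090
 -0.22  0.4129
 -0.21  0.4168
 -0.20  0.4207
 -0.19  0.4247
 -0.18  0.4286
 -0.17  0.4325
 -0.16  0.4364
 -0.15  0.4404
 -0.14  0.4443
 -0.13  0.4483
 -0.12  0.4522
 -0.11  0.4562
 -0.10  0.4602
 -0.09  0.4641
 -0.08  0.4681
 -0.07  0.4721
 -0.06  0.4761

£21.77

σ√T = 0.31·√0.5 = 0.2192
d₁ = [ln(332/322) + (0.028 + 0.31²/2)·0.5] / 0.2192 = [0.0306 + 0.0380] / 0.2192 = 0.3130 ⇒ 0.31
d₂ = d₁ − σ√T = 0.3130 − 0.2192 = 0.0938 ⇒ 0.09
exp(−rT) = exp(−0.028·0.5) = 0.9861
N(−d₂) = N(-0.09) = 0.4641;  N(−d₁) = N(-0.31) = 0.3783
P = 322·0.9861·0.4641 − 332·0.3783 = 147.3630 − 125.5956 = 21.7674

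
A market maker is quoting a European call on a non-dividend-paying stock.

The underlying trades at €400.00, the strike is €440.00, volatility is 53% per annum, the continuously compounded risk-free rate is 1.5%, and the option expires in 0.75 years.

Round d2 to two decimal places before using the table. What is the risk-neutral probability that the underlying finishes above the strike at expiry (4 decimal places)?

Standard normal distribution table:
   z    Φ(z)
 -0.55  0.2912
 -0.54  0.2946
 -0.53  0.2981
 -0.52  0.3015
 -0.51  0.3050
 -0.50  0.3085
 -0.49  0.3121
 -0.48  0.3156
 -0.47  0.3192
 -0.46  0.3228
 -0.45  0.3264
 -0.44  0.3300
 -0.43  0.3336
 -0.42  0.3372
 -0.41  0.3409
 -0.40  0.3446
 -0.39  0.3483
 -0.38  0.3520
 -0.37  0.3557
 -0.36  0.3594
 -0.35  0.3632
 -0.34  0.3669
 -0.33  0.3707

σ√T = 0.53·√0.75 = 0.4590
ln(S/K) + (r + σ²/2)T = ln(400/440) + (0.015 + 0.53²/2)·0.75 = -0.0953 + 0.1166 = 0.0213
d₁ = 0.0213 / 0.4590 = 0.0464 which rounds to 0.05
d₂ = d₁ − σ√T = 0.0464 − 0.4590 = -0.4126 which rounds to -0.41
Risk-neutral Pr[S_T > K] = N(d₂) = N(-0.41) = 0.3409

0.3409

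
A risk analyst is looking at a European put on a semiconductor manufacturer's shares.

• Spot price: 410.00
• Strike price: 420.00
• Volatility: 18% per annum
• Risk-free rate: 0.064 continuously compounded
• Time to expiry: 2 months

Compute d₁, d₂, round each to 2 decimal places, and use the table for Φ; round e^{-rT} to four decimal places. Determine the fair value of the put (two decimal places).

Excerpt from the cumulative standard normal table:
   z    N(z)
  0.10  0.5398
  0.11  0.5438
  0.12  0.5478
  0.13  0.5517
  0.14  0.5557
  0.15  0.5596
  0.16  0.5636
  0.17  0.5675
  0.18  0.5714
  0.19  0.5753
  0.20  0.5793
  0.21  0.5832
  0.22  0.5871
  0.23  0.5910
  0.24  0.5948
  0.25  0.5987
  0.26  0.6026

T = 0.1667;  σ√T = 0.0735
d₁ = [ln(410/420) + (0.064 + 0.18²/2)·0.1667] / 0.0735 = [-0.0241 + 0.0134] / 0.0735 = -0.1460 which rounds to -0.15
d₂ = d₁ − σ√T = -0.1460 − 0.0735 = -0.2195 which rounds to -0.22
e^(−rT) = e^(−0.064·0.1667) = 0.9894
N(−d₂) = N(0.22) = 0.5871;  N(−d₁) = N(0.15) = 0.5596
P = 420·0.9894·0.5871 − 410·0.5596 = 243.9682 − 229.4360 = 14.5322

14.53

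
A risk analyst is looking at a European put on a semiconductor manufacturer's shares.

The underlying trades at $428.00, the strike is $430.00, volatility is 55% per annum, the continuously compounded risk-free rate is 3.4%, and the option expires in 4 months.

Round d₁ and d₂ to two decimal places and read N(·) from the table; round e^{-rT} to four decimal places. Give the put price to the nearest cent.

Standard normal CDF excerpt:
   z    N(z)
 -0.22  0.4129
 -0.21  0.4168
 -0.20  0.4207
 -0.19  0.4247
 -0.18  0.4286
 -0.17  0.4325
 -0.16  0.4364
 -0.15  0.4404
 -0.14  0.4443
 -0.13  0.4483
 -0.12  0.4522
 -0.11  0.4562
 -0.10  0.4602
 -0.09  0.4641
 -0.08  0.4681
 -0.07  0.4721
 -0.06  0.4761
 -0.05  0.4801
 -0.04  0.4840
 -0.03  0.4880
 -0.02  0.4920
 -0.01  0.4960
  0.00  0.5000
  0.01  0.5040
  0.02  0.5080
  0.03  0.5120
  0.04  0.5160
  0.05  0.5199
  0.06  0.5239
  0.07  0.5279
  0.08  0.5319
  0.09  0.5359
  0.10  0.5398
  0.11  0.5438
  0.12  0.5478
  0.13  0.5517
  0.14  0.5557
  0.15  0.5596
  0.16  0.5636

σ√T = 0.55·√0.3333 = 0.3175
d₁ = [ln(428/430) + (0.034 + 0.55²/2)·0.3333] / 0.3175 = [-0.0047 + 0.0618] / 0.3175 = 0.1798 which rounds to 0.18
d₂ = d₁ − σ√T = 0.1798 − 0.3175 = -0.1378 which rounds to -0.14
exp(−rT) = exp(−0.034·0.3333) = 0.9887
N(−d₂) = N(0.14) = 0.5557;  N(−d₁) = N(-0.18) = 0.4286
P = 430·0.9887·0.5557 − 428·0.4286 = 236.2509 − 183.4408 = 52.8101

$52.81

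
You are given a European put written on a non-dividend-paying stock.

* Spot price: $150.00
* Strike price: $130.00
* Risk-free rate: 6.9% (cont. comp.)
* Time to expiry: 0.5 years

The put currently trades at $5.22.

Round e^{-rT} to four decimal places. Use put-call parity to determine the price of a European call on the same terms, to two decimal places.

$29.63

exp(−rT) = exp(−0.069·0.5) = 0.9661
Put-call parity: C − P = S − K·e^(−rT) = 150 − 130·0.9661 = 150 − 125.5930 = 24.4070
C = P + (C − P) = 5.22 + (24.4070) = 29.6270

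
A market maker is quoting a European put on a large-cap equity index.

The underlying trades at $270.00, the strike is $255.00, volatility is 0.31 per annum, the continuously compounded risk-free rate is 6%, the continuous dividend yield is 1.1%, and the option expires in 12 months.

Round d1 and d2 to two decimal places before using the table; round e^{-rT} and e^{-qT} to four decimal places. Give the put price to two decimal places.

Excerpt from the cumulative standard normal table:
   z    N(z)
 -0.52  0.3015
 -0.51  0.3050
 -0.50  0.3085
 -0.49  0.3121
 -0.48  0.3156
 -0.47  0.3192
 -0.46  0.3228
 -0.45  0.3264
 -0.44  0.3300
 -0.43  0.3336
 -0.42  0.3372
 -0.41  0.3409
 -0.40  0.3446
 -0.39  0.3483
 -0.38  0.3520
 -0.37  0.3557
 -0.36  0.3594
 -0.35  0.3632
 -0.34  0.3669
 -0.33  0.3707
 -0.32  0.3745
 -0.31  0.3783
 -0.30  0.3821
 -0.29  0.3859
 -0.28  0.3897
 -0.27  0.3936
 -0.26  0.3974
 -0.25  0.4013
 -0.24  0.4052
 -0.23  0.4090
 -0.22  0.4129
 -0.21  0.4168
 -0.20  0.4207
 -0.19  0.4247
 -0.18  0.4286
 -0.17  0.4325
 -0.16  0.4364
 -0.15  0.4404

σ√T = 0.31 × 1.0000 = 0.3100
d₁ = [ln(270/255) + (0.06 − 0.011 + 0.31²/2)·1] / 0.3100 = [0.0572 + 0.0970] / 0.3100 = 0.4974 ≈ 0.50
d₂ = d₁ − σ√T = 0.4974 − 0.3100 = 0.1874 ≈ 0.19
exp(−qT) = exp(−0.011·1) = 0.9891;  exp(−rT) = exp(−0.06·1) = 0.9418
N(−d₂) = N(-0.19) = 0.4247;  N(−d₁) = N(-0.50) = 0.3085
P = 255·0.9418·0.4247 − 270·0.9891·0.3085 = 101.9955 − 82.3871 = 19.6084

$19.61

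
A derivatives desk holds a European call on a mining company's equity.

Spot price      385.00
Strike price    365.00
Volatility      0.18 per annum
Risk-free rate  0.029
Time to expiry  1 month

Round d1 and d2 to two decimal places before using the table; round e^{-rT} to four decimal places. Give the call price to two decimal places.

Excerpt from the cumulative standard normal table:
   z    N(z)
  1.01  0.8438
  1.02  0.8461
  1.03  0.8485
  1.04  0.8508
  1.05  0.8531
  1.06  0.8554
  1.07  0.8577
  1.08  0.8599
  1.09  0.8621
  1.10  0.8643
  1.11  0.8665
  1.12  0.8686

22.12

σ√T = 0.18·√0.08333 = 0.0520
d₁ = [ln(385/365) + (0.029 + 0.18²/2)·0.08333] / 0.0520 = [0.0533 + 0.0038] / 0.0520 = 1.0991 which rounds to 1.10
d₂ = d₁ − σ√T = 1.0991 − 0.0520 = 1.0472 which rounds to 1.05
e^(−rT) = e^(−0.029·0.08333) = 0.9976
C = 385·N(1.10) − 365·0.9976·N(1.05) = 385·0.8643 − 365·0.9976·0.8531 = 332.7555 − 310.6342 = 22.1213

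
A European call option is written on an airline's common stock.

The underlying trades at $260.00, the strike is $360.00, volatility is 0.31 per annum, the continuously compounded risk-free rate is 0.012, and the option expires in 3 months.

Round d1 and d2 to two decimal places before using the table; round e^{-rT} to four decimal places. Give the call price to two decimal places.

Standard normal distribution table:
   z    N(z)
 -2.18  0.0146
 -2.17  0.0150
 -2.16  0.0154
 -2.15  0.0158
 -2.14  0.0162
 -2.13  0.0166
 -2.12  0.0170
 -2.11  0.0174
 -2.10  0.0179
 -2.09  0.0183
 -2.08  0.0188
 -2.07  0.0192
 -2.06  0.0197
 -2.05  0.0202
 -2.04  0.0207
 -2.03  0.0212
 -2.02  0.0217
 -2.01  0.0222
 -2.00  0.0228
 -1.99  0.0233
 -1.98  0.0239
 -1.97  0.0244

$0.40

σ√T = 0.31·√0.25 = 0.1550
ln(S/K) + (r + σ²/2)T = ln(260/360) + (0.012 + 0.31²/2)·0.25 = -0.3254 + 0.0150 = -0.3104
d₁ = -0.3104 / 0.1550 = -2.0026 ≈ -2.00
d₂ = d₁ − σ√T = -2.0026 − 0.1550 = -2.1576 ≈ -2.16
exp(−rT) = exp(−0.012·0.25) = 0.9970
N(d₁) = N(-2.00) = 0.0228;  N(d₂) = N(-2.16) = 0.0154
C = 260·0.0228 − 360·0.9970·0.0154 = 5.9280 − 5.5274 = 0.4006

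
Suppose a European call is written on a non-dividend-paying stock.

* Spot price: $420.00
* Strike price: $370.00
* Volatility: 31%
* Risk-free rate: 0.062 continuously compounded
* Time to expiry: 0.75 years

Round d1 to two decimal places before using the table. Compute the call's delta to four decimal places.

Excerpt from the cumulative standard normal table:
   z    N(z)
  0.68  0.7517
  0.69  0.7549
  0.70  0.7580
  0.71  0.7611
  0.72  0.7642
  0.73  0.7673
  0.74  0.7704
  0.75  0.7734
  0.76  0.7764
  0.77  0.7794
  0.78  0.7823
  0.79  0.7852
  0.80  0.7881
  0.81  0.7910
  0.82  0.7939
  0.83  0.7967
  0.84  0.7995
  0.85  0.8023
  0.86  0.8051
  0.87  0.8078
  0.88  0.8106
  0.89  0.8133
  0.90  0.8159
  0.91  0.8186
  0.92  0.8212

0.7823

σ√T = 0.31 × 0.8660 = 0.2685
d₁ = [ln(420/370) + (0.062 + ½·0.31²)·0.75] / (σ√T) = (0.1268 + 0.0825) / 0.2685 = 0.7796 → 0.78
N(d₁) = N(0.78) = 0.7823
Δ_call = N(d₁) = 0.7823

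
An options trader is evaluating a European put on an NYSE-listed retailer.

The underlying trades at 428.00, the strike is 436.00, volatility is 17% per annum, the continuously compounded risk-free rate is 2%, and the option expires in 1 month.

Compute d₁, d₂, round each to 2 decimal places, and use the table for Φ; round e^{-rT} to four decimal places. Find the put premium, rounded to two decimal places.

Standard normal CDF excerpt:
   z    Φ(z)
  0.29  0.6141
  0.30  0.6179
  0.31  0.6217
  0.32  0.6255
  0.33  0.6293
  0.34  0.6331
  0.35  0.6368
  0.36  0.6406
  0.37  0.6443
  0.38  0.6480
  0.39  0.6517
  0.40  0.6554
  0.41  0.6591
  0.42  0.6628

12.72

σ√T = 0.17 × 0.2887 = 0.0491
d₁ = [ln(428/436) + (0.02 + 0.17²/2)·0.08333] / 0.0491 = [-0.0185 + 0.0029] / 0.0491 = -0.3189 → -0.32
d₂ = d₁ − σ√T = -0.3189 − 0.0491 = -0.3679 → -0.37
e^(−rT) = e^(−0.02·0.08333) = 0.9983
N(−d₂) = N(0.37) = 0.6443;  N(−d₁) = N(0.32) = 0.6255
P = 436·0.9983·0.6443 − 428·0.6255 = 280.4372 − 267.7140 = 12.7232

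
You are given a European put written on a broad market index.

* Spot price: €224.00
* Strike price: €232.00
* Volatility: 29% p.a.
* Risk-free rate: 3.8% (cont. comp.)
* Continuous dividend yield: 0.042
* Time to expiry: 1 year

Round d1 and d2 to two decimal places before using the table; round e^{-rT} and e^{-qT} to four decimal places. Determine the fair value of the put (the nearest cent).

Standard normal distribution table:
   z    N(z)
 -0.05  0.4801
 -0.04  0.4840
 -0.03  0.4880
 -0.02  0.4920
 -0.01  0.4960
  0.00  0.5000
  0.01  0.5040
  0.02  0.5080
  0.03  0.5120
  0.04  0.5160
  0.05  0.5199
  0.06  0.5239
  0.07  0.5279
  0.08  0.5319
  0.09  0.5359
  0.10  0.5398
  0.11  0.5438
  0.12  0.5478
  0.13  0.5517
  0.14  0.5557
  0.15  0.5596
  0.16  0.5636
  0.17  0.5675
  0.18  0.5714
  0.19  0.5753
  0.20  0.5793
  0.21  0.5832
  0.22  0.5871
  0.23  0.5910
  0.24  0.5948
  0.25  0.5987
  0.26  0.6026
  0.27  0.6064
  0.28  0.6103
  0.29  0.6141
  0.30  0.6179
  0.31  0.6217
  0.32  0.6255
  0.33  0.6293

σ√T = 0.29·√1 = 0.2900
d₁ = [ln(224/232) + (0.038 − 0.042 + ½·0.29²)·1] / (σ√T) = (-0.0351 + 0.0380) / 0.2900 = 0.0102 which rounds to 0.01
d₂ = 0.0102 − 0.2900 = -0.2798 which rounds to -0.28
e^(−qT) = e^(−0.042·1) = 0.9589;  e^(−rT) = e^(−0.038·1) = 0.9627
N(−d₂) = N(0.28) = 0.6103;  N(−d₁) = N(-0.01) = 0.4960
P = 232·0.9627·0.6103 − 224·0.9589·0.4960 = 136.3083 − 106.5376 = 29.7707

€29.77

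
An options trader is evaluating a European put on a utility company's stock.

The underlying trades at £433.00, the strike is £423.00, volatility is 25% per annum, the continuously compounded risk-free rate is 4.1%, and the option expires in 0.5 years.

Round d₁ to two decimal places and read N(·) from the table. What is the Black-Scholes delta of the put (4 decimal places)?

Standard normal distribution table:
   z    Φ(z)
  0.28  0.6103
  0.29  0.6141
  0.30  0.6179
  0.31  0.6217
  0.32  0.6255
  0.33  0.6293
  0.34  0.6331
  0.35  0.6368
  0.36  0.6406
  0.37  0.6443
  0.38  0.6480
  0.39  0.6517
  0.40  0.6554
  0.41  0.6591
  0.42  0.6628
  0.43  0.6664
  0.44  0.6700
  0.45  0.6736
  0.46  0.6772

T = 0.5;  σ√T = 0.1768
d₁ = [ln(433/423) + (0.041 + 0.25²/2)·0.5] / 0.1768 = [0.0234 + 0.0361] / 0.1768 = 0.3365 ⇒ 0.34
N(d₁) = N(0.34) = 0.6331
Δ_put = N(d₁) − 1 = 0.6331 − 1 = -0.3669

-0.3669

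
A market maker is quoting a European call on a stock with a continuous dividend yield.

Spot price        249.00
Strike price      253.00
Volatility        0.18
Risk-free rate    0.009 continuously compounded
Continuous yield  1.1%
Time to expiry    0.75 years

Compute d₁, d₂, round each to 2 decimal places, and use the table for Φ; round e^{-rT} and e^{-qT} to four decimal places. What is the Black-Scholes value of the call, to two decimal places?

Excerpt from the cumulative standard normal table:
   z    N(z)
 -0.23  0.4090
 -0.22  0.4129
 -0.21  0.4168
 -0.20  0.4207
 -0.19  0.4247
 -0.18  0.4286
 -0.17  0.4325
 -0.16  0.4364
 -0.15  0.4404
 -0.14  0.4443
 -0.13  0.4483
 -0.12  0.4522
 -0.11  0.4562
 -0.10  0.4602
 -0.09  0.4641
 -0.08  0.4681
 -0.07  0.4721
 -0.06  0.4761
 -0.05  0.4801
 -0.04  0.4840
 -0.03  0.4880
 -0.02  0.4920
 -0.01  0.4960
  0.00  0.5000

T = 0.75;  σ√T = 0.1559
d₁ = [ln(249/253) + (0.009 − 0.011 + 0.18²/2)·0.75] / 0.1559 = [-0.0159 + 0.0106] / 0.1559 = -0.0339 ⇒ -0.03
d₂ = d₁ − σ√T = -0.0339 − 0.1559 = -0.1898 ⇒ -0.19
exp(−qT) = exp(−0.011·0.75) = 0.9918;  exp(−rT) = exp(−0.009·0.75) = 0.9933
N(d₁) = N(-0.03) = 0.4880;  N(d₂) = N(-0.19) = 0.4247
C = 249·0.9918·0.4880 − 253·0.9933·0.4247 = 120.5156 − 106.7292 = 13.7864

13.79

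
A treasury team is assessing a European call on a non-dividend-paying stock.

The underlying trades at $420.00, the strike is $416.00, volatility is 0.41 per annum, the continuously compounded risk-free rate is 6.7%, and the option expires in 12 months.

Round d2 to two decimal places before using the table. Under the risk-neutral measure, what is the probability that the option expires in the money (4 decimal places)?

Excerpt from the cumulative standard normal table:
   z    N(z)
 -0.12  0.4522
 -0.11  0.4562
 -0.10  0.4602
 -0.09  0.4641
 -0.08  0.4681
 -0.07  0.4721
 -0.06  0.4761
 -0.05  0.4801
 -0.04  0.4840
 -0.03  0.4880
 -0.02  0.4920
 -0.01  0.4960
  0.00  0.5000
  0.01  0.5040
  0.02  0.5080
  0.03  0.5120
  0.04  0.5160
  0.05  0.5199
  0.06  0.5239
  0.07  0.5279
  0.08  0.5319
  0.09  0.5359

σ√T = 0.41·√1 = 0.4100
ln(S/K) + (r + σ²/2)T = ln(420/416) + (0.067 + 0.41²/2)·1 = 0.0096 + 0.1510 = 0.1606
d₁ = 0.1606 / 0.4100 = 0.3918 → 0.39
d₂ = d₁ − σ√T = 0.3918 − 0.4100 = -0.0182 → -0.02
Risk-neutral Pr[S_T > K] = N(d₂) = N(-0.02) = 0.4920

0.4920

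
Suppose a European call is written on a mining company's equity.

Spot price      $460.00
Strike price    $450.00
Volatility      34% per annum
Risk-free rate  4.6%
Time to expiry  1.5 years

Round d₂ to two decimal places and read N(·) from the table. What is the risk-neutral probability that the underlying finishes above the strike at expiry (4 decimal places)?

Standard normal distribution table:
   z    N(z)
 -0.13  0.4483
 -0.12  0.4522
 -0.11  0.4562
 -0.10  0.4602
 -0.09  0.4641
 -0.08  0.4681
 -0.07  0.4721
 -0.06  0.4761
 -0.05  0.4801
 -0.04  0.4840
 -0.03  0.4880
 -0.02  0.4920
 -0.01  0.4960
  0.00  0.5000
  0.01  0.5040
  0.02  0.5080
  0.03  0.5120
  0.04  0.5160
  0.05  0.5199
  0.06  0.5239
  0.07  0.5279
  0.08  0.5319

T = 1.5;  σ√T = 0.4164
d₁ = [ln(460/450) + (0.046 + 0.34²/2)·1.5] / 0.4164 = [0.0220 + 0.1557] / 0.4164 = 0.4267 which rounds to 0.43
d₂ = d₁ − σ√T = 0.4267 − 0.4164 = 0.0103 which rounds to 0.01
Risk-neutral Pr[S_T > K] = N(d₂) = N(0.01) = 0.5040

0.5040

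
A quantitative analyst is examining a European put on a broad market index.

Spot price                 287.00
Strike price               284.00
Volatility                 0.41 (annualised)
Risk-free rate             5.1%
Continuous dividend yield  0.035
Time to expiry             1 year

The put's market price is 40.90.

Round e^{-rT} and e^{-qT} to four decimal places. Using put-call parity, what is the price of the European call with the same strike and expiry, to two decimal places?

e^(−qT) = e^(−0.035·1) = 0.9656;  e^(−rT) = e^(−0.051·1) = 0.9503
Put-call parity: C − P = S·e^(−qT) − K·e^(−rT) = 287·0.9656 − 284·0.9503 = 277.1272 − 269.8852 = 7.2420
C = P + (C − P) = 40.90 + (7.2420) = 48.1420

48.14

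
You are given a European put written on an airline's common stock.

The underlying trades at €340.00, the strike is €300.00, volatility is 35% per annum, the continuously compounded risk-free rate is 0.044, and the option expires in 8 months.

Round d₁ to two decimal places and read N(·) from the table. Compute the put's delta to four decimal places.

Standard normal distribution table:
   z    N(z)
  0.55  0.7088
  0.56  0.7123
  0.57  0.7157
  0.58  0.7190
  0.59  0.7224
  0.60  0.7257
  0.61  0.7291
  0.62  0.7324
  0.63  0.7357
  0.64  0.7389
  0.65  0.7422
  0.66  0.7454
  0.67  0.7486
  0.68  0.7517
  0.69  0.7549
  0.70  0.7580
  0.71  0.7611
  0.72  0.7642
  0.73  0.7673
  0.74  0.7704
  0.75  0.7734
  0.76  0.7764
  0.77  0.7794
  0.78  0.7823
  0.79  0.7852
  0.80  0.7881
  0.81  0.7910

-0.2483

T = 0.6667;  σ√T = 0.2858
d₁ = [ln(340/300) + (0.044 + ½·0.35²)·0.6667] / (σ√T) = (0.1252 + 0.0702) / 0.2858 = 0.6835 ≈ 0.68
N(d₁) = N(0.68) = 0.7517
Δ_put = N(d₁) − 1 = 0.7517 − 1 = -0.2483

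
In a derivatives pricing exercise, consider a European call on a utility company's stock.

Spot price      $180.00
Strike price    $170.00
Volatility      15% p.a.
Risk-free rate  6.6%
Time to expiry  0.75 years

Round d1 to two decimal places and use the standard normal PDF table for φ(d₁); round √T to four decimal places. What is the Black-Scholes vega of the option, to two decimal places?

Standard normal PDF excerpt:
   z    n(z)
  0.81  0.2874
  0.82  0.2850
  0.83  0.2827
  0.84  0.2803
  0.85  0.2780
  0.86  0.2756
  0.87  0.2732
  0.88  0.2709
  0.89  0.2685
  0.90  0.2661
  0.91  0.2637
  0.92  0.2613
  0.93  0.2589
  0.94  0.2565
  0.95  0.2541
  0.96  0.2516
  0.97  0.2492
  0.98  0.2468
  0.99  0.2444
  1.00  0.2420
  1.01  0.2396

41.85

T = 0.75;  σ√T = 0.1299
d₁ = [ln(180/170) + (0.066 + 0.15²/2)·0.75] / 0.1299 = [0.0572 + 0.0579] / 0.1299 = 0.8860 ≈ 0.89
√T = √0.75 = 0.8660
φ(d₁) = φ(0.89) = 0.2685
vega = S·φ(d₁)·√T = 180·0.2685·0.8660 = 41.8538
(Vega is the same for a European call and put with the same parameters.)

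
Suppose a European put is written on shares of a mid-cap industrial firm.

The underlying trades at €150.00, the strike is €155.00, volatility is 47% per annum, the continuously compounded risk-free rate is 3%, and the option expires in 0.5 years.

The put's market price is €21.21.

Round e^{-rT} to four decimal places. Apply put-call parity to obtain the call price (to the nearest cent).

€18.52

e^(−rT) = e^(−0.03·0.5) = 0.9851
Put-call parity: C − P = S − K·e^(−rT) = 150 − 155·0.9851 = 150 − 152.6905 = -2.6905
C = P + (C − P) = 21.21 + (-2.6905) = 18.5195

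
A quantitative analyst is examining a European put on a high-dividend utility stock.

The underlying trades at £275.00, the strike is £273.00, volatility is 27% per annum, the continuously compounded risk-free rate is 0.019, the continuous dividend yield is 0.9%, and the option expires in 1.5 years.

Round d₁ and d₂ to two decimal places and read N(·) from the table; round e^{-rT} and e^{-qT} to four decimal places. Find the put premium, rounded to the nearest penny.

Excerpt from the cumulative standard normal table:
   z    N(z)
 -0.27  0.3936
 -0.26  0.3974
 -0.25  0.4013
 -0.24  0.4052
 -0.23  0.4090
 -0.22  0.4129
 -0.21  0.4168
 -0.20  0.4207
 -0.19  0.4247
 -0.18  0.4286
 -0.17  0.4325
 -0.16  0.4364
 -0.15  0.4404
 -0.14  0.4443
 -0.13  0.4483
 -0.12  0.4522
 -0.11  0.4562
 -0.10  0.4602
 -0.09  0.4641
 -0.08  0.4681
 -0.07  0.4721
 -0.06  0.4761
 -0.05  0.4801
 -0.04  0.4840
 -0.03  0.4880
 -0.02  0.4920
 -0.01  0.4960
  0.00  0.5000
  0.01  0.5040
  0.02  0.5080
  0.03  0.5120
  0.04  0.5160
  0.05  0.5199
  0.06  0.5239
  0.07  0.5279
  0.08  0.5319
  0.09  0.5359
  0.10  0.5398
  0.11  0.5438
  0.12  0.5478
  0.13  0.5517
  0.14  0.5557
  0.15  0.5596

σ√T = 0.27 × 1.2247 = 0.3307
d₁ = [ln(275/273) + (0.019 − 0.009 + 0.27²/2)·1.5] / 0.3307 = [0.0073 + 0.0697] / 0.3307 = 0.2328 which rounds to 0.23
d₂ = d₁ − σ√T = 0.2328 − 0.3307 = -0.0979 which rounds to -0.10
exp(−qT) = exp(−0.009·1.5) = 0.9866;  exp(−rT) = exp(−0.019·1.5) = 0.9719
N(−d₂) = N(0.10) = 0.5398;  N(−d₁) = N(-0.23) = 0.4090
P = 273·0.9719·0.5398 − 275·0.9866·0.4090 = 143.2244 − 110.9678 = 32.2566

£32.26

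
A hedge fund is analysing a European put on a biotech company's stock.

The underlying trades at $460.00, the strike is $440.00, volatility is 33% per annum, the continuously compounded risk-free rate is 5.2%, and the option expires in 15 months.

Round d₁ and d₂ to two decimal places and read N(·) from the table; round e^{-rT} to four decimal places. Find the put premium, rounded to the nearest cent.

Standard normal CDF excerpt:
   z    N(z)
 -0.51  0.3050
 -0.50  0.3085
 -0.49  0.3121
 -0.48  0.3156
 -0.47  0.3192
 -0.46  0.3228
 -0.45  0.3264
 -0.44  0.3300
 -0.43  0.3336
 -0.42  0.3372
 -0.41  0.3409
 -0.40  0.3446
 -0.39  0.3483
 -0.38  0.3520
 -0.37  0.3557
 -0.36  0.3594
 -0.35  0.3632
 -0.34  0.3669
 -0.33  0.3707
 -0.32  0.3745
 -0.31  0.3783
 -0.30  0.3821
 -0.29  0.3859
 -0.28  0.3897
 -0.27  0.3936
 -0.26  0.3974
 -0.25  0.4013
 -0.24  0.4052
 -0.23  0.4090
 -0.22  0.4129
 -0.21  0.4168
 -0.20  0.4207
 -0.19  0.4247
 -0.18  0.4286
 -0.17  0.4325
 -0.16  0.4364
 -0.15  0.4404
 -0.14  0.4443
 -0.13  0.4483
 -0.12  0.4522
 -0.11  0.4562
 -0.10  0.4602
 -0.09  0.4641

$42.93

σ√T = 0.33 × 1.1180 = 0.3690
d₁ = [ln(460/440) + (0.052 + 0.33²/2)·1.25] / 0.3690 = [0.0445 + 0.1331] / 0.3690 = 0.4811 which rounds to 0.48
d₂ = d₁ − σ√T = 0.4811 − 0.3690 = 0.1122 which rounds to 0.11
e^(−rT) = e^(−0.052·1.25) = 0.9371
P = 440·0.9371·N(-0.11) − 460·N(-0.48) = 440·0.9371·0.4562 − 460·0.3156 = 188.1022 − 145.1760 = 42.9262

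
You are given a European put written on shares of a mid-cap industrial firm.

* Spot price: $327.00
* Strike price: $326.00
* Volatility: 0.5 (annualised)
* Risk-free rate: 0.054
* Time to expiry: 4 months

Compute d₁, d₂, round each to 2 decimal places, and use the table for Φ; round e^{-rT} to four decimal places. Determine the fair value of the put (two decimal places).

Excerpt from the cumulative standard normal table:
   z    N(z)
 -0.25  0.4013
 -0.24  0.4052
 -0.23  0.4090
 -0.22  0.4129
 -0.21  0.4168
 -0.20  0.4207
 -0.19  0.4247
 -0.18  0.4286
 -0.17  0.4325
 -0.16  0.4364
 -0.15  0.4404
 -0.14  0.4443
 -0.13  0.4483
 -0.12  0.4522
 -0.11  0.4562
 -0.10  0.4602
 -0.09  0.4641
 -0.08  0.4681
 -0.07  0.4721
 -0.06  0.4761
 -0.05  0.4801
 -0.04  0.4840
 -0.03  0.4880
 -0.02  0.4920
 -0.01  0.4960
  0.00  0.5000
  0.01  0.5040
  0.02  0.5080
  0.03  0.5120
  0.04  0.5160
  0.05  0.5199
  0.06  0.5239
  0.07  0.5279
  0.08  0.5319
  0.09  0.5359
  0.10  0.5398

$34.01

T = 0.3333;  σ√T = 0.2887
d₁ = [ln(327/326) + (0.054 + ½·0.5²)·0.3333] / (σ√T) = (0.0031 + 0.0597) / 0.2887 = 0.2173 → 0.22
d₂ = 0.2173 − 0.2887 = -0.0714 → -0.07
exp(−rT) = exp(−0.054·0.3333) = 0.9822
P = 326·0.9822·N(0.07) − 327·N(-0.22) = 326·0.9822·0.5279 − 327·0.4129 = 169.0321 − 135.0183 = 34.0138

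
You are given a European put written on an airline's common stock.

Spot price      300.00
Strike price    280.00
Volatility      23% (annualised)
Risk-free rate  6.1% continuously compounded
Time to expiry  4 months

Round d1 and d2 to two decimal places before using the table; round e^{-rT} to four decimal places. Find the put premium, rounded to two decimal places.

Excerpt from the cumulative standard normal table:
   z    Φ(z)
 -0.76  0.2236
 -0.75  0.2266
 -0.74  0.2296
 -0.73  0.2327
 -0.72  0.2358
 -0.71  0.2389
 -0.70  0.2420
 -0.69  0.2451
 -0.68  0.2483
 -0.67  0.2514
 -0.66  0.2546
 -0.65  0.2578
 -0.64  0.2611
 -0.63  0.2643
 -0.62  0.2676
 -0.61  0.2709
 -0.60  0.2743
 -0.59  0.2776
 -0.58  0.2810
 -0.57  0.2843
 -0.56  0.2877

σ√T = 0.23 × 0.5774 = 0.1328
d₁ = [ln(300/280) + (0.061 + 0.23²/2)·0.3333] / 0.1328 = [0.0690 + 0.0291] / 0.1328 = 0.7391 which rounds to 0.74
d₂ = d₁ − σ√T = 0.7391 − 0.1328 = 0.6063 which rounds to 0.61
e^(−rT) = e^(−0.061·0.3333) = 0.9799
N(−d₂) = N(-0.61) = 0.2709;  N(−d₁) = N(-0.74) = 0.2296
P = 280·0.9799·0.2709 − 300·0.2296 = 74.3274 − 68.8800 = 5.4474

5.45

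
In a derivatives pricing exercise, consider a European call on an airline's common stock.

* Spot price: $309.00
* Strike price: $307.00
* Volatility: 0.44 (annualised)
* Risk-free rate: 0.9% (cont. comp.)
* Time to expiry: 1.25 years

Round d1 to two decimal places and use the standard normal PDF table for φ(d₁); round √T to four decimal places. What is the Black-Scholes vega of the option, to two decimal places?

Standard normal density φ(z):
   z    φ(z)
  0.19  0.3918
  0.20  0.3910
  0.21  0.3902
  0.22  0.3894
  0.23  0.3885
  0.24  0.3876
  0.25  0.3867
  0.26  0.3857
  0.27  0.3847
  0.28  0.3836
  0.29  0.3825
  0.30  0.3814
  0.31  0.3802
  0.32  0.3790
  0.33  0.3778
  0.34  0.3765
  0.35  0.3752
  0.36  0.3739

132.52

σ√T = 0.44·√1.25 = 0.4919
d₁ = [ln(309/307) + (0.009 + ½·0.44²)·1.25] / (σ√T) = (0.0065 + 0.1322) / 0.4919 = 0.2820 which rounds to 0.28
√T = √1.25 = 1.1180
φ(d₁) = φ(0.28) = 0.3836
vega = S·φ(d₁)·√T = 309·0.3836·1.1180 = 132.5192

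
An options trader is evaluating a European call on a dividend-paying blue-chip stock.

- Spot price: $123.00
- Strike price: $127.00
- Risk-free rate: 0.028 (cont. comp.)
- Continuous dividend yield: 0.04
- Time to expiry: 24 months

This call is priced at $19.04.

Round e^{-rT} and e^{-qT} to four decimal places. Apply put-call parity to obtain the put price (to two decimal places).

e^(−qT) = e^(−0.04·2) = 0.9231;  e^(−rT) = e^(−0.028·2) = 0.9455
Put-call parity: C − P = S·e^(−qT) − K·e^(−rT) = 123·0.9231 − 127·0.9455 = 113.5413 − 120.0785 = -6.5372
P = C − (C − P) = 19.04 − (-6.5372) = 25.5772

$25.58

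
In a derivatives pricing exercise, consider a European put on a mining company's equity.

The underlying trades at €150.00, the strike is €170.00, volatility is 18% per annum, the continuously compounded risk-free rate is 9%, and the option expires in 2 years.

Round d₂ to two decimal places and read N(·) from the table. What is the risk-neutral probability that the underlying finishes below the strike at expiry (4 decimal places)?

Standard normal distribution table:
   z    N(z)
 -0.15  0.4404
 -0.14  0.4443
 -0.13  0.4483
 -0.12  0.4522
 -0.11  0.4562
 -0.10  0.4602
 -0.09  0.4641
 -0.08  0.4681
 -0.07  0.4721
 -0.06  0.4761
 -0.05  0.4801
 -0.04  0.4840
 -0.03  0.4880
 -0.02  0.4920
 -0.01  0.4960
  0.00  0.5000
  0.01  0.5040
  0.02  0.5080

σ√T = 0.18·√2 = 0.2546
d₁ = [ln(150/170) + (0.09 + 0.18²/2)·2] / 0.2546 = [-0.1252 + 0.2124] / 0.2546 = 0.3427 ≈ 0.34
d₂ = d₁ − σ√T = 0.3427 − 0.2546 = 0.0881 ≈ 0.09
Risk-neutral Pr[S_T < K] = N(−d₂) = N(-0.09) = 0.4641

0.4641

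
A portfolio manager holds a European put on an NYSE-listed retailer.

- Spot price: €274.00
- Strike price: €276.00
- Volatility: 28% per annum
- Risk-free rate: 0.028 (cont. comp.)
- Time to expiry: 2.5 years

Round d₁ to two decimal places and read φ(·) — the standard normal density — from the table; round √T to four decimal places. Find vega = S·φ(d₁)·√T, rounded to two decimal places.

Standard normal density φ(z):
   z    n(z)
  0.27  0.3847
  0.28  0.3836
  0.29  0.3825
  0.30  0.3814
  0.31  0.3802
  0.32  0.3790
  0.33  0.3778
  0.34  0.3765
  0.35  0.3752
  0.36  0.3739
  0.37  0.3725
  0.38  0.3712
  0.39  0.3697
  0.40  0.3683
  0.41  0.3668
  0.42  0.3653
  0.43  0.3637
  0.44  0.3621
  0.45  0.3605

T = 2.5;  σ√T = 0.4427
d₁ = [ln(274/276) + (0.028 + 0.28²/2)·2.5] / 0.4427 = [-0.0073 + 0.1680] / 0.4427 = 0.3630 → 0.36
√T = √2.5 = 1.5811
φ(d₁) = φ(0.36) = 0.3739
vega = S·φ(d₁)·√T = 274·0.3739·1.5811 = 161.9815

161.98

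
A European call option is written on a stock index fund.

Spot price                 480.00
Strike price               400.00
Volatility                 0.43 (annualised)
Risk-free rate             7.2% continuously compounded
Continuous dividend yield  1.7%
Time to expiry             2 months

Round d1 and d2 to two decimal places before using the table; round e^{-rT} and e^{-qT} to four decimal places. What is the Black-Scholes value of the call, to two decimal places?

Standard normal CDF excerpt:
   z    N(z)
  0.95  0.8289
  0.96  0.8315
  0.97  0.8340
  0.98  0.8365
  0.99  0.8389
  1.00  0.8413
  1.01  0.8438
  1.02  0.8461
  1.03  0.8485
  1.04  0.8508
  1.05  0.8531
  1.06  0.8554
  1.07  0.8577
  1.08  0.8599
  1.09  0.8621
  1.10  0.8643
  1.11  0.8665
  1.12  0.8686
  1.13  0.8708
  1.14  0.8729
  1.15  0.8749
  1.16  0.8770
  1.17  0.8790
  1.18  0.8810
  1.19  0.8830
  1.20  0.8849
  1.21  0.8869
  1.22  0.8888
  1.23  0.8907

T = 0.1667;  σ√T = 0.1755
d₁ = [ln(480/400) + (0.072 − 0.017 + ½·0.43²)·0.1667] / (σ√T) = (0.1823 + 0.0246) / 0.1755 = 1.1786 → 1.18
d₂ = 1.1786 − 0.1755 = 1.0030 → 1.00
exp(−qT) = exp(−0.017·0.1667) = 0.9972;  exp(−rT) = exp(−0.072·0.1667) = 0.9881
N(d₁) = N(1.18) = 0.8810;  N(d₂) = N(1.00) = 0.8413
C = 480·0.9972·0.8810 − 400·0.9881·0.8413 = 421.6959 − 332.5154 = 89.1805

89.18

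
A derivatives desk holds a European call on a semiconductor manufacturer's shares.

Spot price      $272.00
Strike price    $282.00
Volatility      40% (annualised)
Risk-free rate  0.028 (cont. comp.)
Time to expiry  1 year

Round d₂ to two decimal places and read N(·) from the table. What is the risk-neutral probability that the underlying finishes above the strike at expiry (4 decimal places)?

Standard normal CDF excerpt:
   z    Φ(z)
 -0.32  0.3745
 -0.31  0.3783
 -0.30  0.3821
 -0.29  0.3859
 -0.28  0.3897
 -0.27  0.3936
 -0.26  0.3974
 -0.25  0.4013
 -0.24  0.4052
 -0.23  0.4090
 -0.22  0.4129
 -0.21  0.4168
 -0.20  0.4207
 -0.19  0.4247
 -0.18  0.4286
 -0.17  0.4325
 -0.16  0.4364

0.4129

T = 1;  σ√T = 0.4000
d₁ = [ln(272/282) + (0.028 + 0.4²/2)·1] / 0.4000 = [-0.0361 + 0.1080] / 0.4000 = 0.1797 which rounds to 0.18
d₂ = d₁ − σ√T = 0.1797 − 0.4000 = -0.2203 which rounds to -0.22
Pr(exercise) under Q = N(d₂) = 0.4129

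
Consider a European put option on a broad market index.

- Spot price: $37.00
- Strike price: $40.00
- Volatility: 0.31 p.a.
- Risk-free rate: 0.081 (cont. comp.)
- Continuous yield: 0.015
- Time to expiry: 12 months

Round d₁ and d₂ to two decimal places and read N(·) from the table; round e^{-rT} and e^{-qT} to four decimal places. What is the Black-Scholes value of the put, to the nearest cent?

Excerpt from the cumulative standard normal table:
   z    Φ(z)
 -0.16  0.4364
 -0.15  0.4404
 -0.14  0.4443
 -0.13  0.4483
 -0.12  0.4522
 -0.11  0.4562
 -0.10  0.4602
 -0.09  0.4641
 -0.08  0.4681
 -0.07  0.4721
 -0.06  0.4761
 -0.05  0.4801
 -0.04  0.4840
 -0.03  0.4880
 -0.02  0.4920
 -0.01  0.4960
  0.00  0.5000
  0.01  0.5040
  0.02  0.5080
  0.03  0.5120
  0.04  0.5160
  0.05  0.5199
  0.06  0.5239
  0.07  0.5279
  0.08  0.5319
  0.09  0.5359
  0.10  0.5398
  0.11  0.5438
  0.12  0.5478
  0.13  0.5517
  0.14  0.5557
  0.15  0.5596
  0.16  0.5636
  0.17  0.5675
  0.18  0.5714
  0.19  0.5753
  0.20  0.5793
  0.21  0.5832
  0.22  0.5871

$4.74

T = 1;  σ√T = 0.3100
d₁ = [ln(37/40) + (0.081 − 0.015 + 0.31²/2)·1] / 0.3100 = [-0.0780 + 0.1141] / 0.3100 = 0.1164 which rounds to 0.12
d₂ = d₁ − σ√T = 0.1164 − 0.3100 = -0.1936 which rounds to -0.19
e^(−qT) = e^(−0.015·1) = 0.9851;  e^(−rT) = e^(−0.081·1) = 0.9222
N(−d₂) = N(0.19) = 0.5753;  N(−d₁) = N(-0.12) = 0.4522
P = 40·0.9222·0.5753 − 37·0.9851·0.4522 = 21.2217 − 16.4821 = 4.7396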